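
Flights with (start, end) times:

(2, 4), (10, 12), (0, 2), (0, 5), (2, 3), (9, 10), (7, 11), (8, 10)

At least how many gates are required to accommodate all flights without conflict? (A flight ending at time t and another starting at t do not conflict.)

3

Count concurrent intervals with a sweep; the peak is the room count.
starts: [0, 0, 2, 2, 7, 8, 9, 10]
ends:   [2, 3, 4, 5, 10, 10, 11, 12]
s0→1 s0→2 e2→1 s2→2 s2→3  — peak 3.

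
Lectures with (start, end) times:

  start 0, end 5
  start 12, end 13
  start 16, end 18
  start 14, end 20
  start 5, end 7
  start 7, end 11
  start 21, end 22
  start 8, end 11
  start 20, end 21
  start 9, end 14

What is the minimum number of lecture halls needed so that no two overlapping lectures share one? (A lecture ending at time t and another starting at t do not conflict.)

3

Count concurrent intervals with a sweep; the peak is the room count.
starts: [0, 5, 7, 8, 9, 12, 14, 16, 20, 21]
ends:   [5, 7, 11, 11, 13, 14, 18, 20, 21, 22]
s0→1 e5→0 s5→1 e7→0 s7→1 s8→2 s9→3  — peak 3.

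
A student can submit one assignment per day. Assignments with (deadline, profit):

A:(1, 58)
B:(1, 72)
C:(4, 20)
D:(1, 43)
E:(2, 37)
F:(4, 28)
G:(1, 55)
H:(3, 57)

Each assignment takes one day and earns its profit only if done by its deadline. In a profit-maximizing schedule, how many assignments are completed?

4

Take jobs in profit order; each goes to the latest open slot no later than its deadline.
By profit: B(d1,72), A(d1,58), H(d3,57), G(d1,55), D(d1,43), E(d2,37), F(d4,28), C(d4,20)
B→slot 1; A skipped; H→slot 3; G skipped; D skipped; E→slot 2; F→slot 4; C skipped.
4 of 8 scheduled.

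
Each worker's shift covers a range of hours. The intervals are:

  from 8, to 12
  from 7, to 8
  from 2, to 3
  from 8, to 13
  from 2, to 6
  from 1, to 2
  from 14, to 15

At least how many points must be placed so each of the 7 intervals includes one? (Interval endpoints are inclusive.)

Sort by right endpoint; whenever an interval is uncovered, place a point at its right end.
Sorted: [1,2] [2,3] [2,6] [7,8] [8,12] [8,13] [14,15]
{[1,2],[2,3],[2,6]} hit by 2; {[7,8],[8,12],[8,13]} hit by 8; {[14,15]} hit by 15.
Points: 2, 8, 15 (3 total).

3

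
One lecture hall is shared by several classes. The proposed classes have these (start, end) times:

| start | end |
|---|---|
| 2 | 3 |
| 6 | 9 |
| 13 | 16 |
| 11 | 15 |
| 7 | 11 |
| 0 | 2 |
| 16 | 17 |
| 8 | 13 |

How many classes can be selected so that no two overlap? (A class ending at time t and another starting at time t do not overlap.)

Sort by end time and greedily take each interval whose start is ≥ the last chosen end.
Sorted by end: (0,2)  (2,3)  (6,9)  (7,11)  (8,13)  (11,15)  (13,16)  (16,17)
take (0,2); take (2,3); take (6,9); take (11,15); take (16,17).
Selected 5 classes.

5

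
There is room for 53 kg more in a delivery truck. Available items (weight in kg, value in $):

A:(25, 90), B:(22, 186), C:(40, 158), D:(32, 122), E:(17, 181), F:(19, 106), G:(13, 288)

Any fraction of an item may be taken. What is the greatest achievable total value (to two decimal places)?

660.58

Ratios (sorted): G 22.15, E 10.65, B 8.45, F 5.58, C 3.95, D 3.81, A 3.60
take G (13 @ 288); take E (17 @ 181); take B (22 @ 186); take 1/19 of F → 5.58. Capacity used 53/53.
Total value = 660.58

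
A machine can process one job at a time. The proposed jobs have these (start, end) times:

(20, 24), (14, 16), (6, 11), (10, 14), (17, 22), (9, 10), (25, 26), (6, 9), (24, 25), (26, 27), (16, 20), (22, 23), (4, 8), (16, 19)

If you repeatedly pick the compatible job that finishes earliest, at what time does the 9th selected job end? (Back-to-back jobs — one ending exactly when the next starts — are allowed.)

27

Greedy by earliest finish: after sorting by end time, pick each interval compatible with the last pick.
Sorted by end: (4,8)  (6,9)  (9,10)  (6,11)  (10,14)  (14,16)  (16,19)  (16,20)  (17,22)  (22,23)  (20,24)  (24,25)  (25,26)  (26,27)
take (4,8); take (9,10); skip (6,11); take (10,14); take (14,16); take (16,19); skip (16,20); take (22,23); skip (20,24); take (24,25); take (25,26); take (26,27).
Selected: (4,8) (9,10) (10,14) (14,16) (16,19) (22,23) (24,25) (25,26) (26,27)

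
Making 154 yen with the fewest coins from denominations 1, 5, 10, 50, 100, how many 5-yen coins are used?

0

154 − 1×100→54 − 1×50→4 − 4×1→0
Count of 5: 0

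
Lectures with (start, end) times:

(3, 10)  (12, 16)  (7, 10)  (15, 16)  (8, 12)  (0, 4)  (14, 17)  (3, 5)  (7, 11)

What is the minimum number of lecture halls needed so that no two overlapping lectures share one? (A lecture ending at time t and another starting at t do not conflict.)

4

Count concurrent intervals with a sweep; the peak is the room count.
Events (time:±→running): 0:+→1 3:+→2 3:+→3 4:-→2 5:-→1 7:+→2 7:+→3 8:+→4 … peak 4.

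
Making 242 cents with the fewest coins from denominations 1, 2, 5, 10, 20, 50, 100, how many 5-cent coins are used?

242 − 2×100→42 − 2×20→2 − 1×2→0
Count of 5: 0

0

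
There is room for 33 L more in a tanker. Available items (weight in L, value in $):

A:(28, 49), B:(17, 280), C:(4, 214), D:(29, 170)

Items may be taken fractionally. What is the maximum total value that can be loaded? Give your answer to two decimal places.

564.34

Order: C (214/4=53.50) > B (280/17=16.47) > D (170/29=5.86) > A (49/28=1.75)
Fill: take C (4 @ 214) → take B (17 @ 280) → take 12/29 of D → 70.34; 33/33 used.
Total value = 564.34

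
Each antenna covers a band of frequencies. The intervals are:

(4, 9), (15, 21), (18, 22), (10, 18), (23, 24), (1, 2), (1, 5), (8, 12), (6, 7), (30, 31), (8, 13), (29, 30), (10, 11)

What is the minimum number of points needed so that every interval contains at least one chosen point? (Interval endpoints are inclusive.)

Process intervals by earliest right end; each time one isn't hit yet, stab at its right endpoint.
Sorted: [1,2] [1,5] [6,7] [4,9] [10,11] [8,12] [8,13] [10,18] [15,21] [18,22] [23,24] [29,30] [30,31]
{[1,2],[1,5]} hit by 2; {[6,7],[4,9]} hit by 7; {[10,11],[8,12],[8,13],[10,18]} hit by 11; {[15,21],[18,22]} hit by 21; {[23,24]} hit by 24; {[29,30],[30,31]} hit by 30.
Points: 2, 7, 11, 21, 24, 30 (6 total).

6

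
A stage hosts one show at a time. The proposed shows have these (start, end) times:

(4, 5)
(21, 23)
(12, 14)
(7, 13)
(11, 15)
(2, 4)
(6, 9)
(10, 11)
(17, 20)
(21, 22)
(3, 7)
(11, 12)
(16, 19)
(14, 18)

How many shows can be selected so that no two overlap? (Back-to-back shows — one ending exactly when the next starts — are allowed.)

8

Order by finish time; keep every interval that doesn't clash with the previous kept one.
By end time: (2,4), (4,5), (3,7), (6,9), (10,11), (11,12), (7,13), (12,14), (11,15), (14,18), (16,19), (17,20), (21,22), (21,23).
Pick (2,4); next start ≥ 4 → (4,5); next start ≥ 5 → (6,9); next start ≥ 9 → (10,11); next start ≥ 11 → (11,12); next start ≥ 12 → (12,14); next start ≥ 14 → (14,18); next start ≥ 18 → (21,22).
Selected 8 shows.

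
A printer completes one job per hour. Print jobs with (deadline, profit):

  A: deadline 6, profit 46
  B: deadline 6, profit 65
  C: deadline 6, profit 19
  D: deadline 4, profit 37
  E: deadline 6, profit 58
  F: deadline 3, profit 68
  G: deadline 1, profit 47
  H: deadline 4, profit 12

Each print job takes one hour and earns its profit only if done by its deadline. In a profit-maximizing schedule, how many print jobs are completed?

Profit order: F=68 B=65 E=58 G=47 A=46 D=37 C=19 H=12
Assign: F→slot 3, B→slot 6, E→slot 5, G→slot 1, A→slot 4, D→slot 2, C skipped, H skipped.
Slots: [1:G] [2:D] [3:F] [4:A] [5:E] [6:B]
6 of 8 scheduled.

6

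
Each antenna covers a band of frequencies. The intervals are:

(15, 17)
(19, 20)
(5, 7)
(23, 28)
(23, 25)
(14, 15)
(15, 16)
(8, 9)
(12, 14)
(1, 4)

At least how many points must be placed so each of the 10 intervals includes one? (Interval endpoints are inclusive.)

Sort by right endpoint; whenever an interval is uncovered, place a point at its right end.
Sorted: [1,4] [5,7] [8,9] [12,14] [14,15] [15,16] [15,17] [19,20] [23,25] [23,28]
{[1,4]} hit by 4; {[5,7]} hit by 7; {[8,9]} hit by 9; {[12,14],[14,15]} hit by 14; {[15,16],[15,17]} hit by 16; {[19,20]} hit by 20; {[23,25],[23,28]} hit by 25.
Points: 4, 7, 9, 14, 16, 20, 25 (7 total).

7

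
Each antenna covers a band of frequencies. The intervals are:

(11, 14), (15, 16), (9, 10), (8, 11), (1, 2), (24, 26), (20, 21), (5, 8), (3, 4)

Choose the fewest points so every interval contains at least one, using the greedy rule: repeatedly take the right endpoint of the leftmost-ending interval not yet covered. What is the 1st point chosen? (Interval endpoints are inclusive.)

2

Process intervals by earliest right end; each time one isn't hit yet, stab at its right endpoint.
Sorted: [1,2] [3,4] [5,8] [9,10] [8,11] [11,14] [15,16] [20,21] [24,26]
{[1,2]} hit by 2; {[3,4]} hit by 4; {[5,8]} hit by 8; {[9,10],[8,11]} hit by 10; {[11,14]} hit by 14; {[15,16]} hit by 16; {[20,21]} hit by 21; {[24,26]} hit by 26.
Points: 2, 4, 8, 10, 14, 16, 21, 26 (8 total).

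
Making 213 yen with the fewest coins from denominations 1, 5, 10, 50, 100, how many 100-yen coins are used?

Greedy: take as many of the largest coin as possible, then repeat with the remainder.
213 − 2×100→13 − 1×10→3 − 3×1→0
Count of 100: 2

2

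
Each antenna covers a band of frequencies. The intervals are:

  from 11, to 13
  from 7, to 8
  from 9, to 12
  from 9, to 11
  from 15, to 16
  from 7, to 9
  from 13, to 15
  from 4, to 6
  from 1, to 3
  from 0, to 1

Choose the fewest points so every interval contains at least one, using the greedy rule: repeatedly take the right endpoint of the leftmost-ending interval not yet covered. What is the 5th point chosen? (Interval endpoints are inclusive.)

Sort by right endpoint; whenever an interval is uncovered, place a point at its right end.
Sorted: [0,1] [1,3] [4,6] [7,8] [7,9] [9,11] [9,12] [11,13] [13,15] [15,16]
{[0,1],[1,3]} hit by 1; {[4,6]} hit by 6; {[7,8],[7,9]} hit by 8; {[9,11],[9,12],[11,13]} hit by 11; {[13,15],[15,16]} hit by 15.
Points: 1, 6, 8, 11, 15 (5 total).

15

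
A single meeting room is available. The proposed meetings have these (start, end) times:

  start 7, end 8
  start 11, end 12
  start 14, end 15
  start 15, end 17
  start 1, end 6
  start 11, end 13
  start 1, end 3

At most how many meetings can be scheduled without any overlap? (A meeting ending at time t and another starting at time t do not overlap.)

Order by finish time; keep every interval that doesn't clash with the previous kept one.
Sorted by end: (1,3)  (1,6)  (7,8)  (11,12)  (11,13)  (14,15)  (15,17)
take (1,3); take (7,8); take (11,12); take (14,15); take (15,17).
Selected 5 meetings.

5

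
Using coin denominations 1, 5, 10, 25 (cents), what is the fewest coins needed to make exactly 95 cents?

95 = 3×25 + 2×10
Total coins = 3 + 2 = 5

5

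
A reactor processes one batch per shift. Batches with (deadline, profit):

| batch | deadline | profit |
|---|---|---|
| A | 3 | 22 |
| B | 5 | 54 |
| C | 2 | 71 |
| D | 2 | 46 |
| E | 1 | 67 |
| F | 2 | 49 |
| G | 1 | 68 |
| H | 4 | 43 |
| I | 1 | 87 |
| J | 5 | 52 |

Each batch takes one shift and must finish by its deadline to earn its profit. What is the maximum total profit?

Profit order: I=87 C=71 G=68 E=67 B=54 J=52 F=49 D=46 H=43 A=22
Assign: I→slot 1, C→slot 2, G skipped, E skipped, B→slot 5, J→slot 4, F skipped, D skipped, H→slot 3, A skipped.
Slots: [1:I] [2:C] [3:H] [4:J] [5:B]
Profit = 87 + 71 + 43 + 52 + 54 = 307

307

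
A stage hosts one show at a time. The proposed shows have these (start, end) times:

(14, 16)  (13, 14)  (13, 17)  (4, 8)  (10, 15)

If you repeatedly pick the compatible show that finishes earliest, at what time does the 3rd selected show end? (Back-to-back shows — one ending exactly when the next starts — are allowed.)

By end time: (4,8), (13,14), (10,15), (14,16), (13,17).
Pick (4,8); next start ≥ 8 → (13,14); next start ≥ 14 → (14,16).
Selected: (4,8) (13,14) (14,16)

16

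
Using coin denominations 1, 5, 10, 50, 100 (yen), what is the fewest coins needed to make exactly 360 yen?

360 − 3×100→60 − 1×50→10 − 1×10→0
Total coins = 3 + 1 + 1 = 5

5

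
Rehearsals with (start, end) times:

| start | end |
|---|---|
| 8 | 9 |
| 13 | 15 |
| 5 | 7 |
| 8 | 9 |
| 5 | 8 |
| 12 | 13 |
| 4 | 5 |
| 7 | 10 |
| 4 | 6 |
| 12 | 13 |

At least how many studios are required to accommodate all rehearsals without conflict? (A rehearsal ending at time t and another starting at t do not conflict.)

Count concurrent intervals with a sweep; the peak is the room count.
starts: [4, 4, 5, 5, 7, 8, 8, 12, 12, 13]
ends:   [5, 6, 7, 8, 9, 9, 10, 13, 13, 15]
s4→1 s4→2 e5→1 s5→2 s5→3  — peak 3.

3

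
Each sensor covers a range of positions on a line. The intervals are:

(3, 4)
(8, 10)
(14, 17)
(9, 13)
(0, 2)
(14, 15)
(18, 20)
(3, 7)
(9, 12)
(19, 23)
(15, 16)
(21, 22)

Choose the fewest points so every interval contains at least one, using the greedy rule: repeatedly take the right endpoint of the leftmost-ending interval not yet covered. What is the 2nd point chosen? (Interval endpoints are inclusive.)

4

Process intervals by earliest right end; each time one isn't hit yet, stab at its right endpoint.
By right end: [0,2]  [3,4]  [3,7]  [8,10]  [9,12]  [9,13]  [14,15]  [15,16]  [14,17]  [18,20]  [21,22]  [19,23]
[0,2] uncovered → point at 2; [3,4] uncovered → point at 4; [8,10] uncovered → point at 10; [14,15] uncovered → point at 15; [18,20] uncovered → point at 20; [21,22] uncovered → point at 22.
Points: 2, 4, 10, 15, 20, 22 (6 total).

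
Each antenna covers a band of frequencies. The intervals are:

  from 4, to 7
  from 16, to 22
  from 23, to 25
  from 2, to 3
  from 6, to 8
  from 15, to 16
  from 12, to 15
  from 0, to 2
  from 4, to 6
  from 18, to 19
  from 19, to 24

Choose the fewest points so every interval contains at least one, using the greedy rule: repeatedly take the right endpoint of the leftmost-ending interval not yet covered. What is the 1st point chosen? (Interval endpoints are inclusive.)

Sorted: [0,2] [2,3] [4,6] [4,7] [6,8] [12,15] [15,16] [18,19] [16,22] [19,24] [23,25]
{[0,2],[2,3]} hit by 2; {[4,6],[4,7],[6,8]} hit by 6; {[12,15],[15,16]} hit by 15; {[18,19],[16,22],[19,24]} hit by 19; {[23,25]} hit by 25.
Points: 2, 6, 15, 19, 25 (5 total).

2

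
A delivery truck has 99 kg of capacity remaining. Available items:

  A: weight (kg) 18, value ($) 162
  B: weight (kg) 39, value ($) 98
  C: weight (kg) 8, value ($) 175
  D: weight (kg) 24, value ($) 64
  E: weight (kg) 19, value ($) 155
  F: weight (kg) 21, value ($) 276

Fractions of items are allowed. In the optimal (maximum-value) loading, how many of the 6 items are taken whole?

5

Greedy by value/weight ratio, highest first.
Order: C (175/8=21.88) > F (276/21=13.14) > A (162/18=9.00) > E (155/19=8.16) > D (64/24=2.67) > B (98/39=2.51)
Fill: take C (8 @ 175) → take F (21 @ 276) → take A (18 @ 162) → take E (19 @ 155) → take D (24 @ 64) → take 9/39 of B → 22.62; 99/99 used.
5 item(s) taken whole; one partial (take 9/39 of B).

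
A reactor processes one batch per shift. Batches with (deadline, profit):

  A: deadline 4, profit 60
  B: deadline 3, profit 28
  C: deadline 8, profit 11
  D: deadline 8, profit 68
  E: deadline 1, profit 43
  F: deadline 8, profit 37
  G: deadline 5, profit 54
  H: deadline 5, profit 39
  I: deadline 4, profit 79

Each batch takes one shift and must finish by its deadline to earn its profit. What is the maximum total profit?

Sort by profit descending; place each in the latest free slot ≤ its deadline.
By profit: I(d4,79), D(d8,68), A(d4,60), G(d5,54), E(d1,43), H(d5,39), F(d8,37), B(d3,28), C(d8,11)
I→slot 4; D→slot 8; A→slot 3; G→slot 5; E→slot 1; H→slot 2; F→slot 7; B skipped; C→slot 6.
Profit = 43 + 39 + 60 + 79 + 54 + 11 + 37 + 68 = 391

391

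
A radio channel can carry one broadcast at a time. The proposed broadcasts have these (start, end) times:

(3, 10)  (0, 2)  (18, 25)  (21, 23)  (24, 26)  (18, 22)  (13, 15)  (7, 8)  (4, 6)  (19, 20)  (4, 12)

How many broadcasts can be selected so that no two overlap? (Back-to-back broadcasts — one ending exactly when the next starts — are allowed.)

Sorted by end: (0,2)  (4,6)  (7,8)  (3,10)  (4,12)  (13,15)  (19,20)  (18,22)  (21,23)  (18,25)  (24,26)
take (0,2); take (4,6); take (7,8); skip (4,12); take (13,15); take (19,20); take (21,23); skip (18,25); take (24,26).
Selected 7 broadcasts.

7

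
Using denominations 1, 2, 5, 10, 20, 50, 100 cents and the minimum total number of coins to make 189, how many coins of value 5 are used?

189 = 1×100 + 1×50 + 1×20 + 1×10 + 1×5 + 2×2
Count of 5: 1

1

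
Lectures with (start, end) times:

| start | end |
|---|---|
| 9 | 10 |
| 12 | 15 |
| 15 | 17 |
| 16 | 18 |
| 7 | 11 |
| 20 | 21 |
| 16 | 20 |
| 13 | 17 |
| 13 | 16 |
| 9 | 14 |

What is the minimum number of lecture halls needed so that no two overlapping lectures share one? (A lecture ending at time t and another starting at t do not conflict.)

4

Count concurrent intervals with a sweep; the peak is the room count.
starts: [7, 9, 9, 12, 13, 13, 15, 16, 16, 20]
ends:   [10, 11, 14, 15, 16, 17, 17, 18, 20, 21]
s7→1 s9→2 s9→3 e10→2 e11→1 s12→2 s13→3 s13→4  — peak 4.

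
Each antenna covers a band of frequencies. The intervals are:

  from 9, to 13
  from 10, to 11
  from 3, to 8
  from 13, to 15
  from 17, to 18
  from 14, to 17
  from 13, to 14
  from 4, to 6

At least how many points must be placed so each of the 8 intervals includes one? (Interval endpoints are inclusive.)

By right end: [4,6]  [3,8]  [10,11]  [9,13]  [13,14]  [13,15]  [14,17]  [17,18]
[4,6] uncovered → point at 6; [10,11] uncovered → point at 11; [13,14] uncovered → point at 14; [17,18] uncovered → point at 18.
Points: 6, 11, 14, 18 (4 total).

4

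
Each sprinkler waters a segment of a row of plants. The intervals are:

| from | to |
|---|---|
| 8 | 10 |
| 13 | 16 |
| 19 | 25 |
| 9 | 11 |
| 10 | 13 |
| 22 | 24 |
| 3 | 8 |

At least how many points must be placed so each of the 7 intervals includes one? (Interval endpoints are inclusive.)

Process intervals by earliest right end; each time one isn't hit yet, stab at its right endpoint.
By right end: [3,8]  [8,10]  [9,11]  [10,13]  [13,16]  [22,24]  [19,25]
[3,8] uncovered → point at 8; [9,11] uncovered → point at 11; [13,16] uncovered → point at 16; [22,24] uncovered → point at 24.
Points: 8, 11, 16, 24 (4 total).

4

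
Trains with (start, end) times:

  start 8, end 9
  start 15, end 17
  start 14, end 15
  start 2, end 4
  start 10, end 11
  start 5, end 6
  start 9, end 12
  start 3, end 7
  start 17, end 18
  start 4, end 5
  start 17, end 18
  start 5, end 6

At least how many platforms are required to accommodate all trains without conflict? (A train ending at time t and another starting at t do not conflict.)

starts: [2, 3, 4, 5, 5, 8, 9, 10, 14, 15, 17, 17]
ends:   [4, 5, 6, 6, 7, 9, 11, 12, 15, 17, 18, 18]
s2→1 s3→2 e4→1 s4→2 e5→1 s5→2 s5→3  — peak 3.

3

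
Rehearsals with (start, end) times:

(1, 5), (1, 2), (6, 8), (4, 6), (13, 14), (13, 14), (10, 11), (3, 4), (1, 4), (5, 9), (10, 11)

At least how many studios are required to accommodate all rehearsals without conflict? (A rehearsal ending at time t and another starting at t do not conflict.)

Count concurrent intervals with a sweep; the peak is the room count.
starts: [1, 1, 1, 3, 4, 5, 6, 10, 10, 13, 13]
ends:   [2, 4, 4, 5, 6, 8, 9, 11, 11, 14, 14]
s1→1 s1→2 s1→3  — peak 3.

3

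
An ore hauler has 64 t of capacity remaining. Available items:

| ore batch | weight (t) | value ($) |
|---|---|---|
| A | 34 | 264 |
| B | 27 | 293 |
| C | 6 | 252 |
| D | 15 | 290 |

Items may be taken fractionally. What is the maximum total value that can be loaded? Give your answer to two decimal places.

Sort by value per unit weight and fill in that order.
Ratios (sorted): C 42.00, D 19.33, B 10.85, A 7.76
take C (6 @ 252); take D (15 @ 290); take B (27 @ 293); take 16/34 of A → 124.24. Capacity used 64/64.
Total value = 959.24

959.24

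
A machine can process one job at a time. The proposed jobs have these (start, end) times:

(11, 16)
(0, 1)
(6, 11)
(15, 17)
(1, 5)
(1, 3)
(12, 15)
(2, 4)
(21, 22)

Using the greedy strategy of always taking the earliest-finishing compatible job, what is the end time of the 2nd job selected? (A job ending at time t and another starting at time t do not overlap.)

Sort by end time and greedily take each interval whose start is ≥ the last chosen end.
Sorted by end: (0,1)  (1,3)  (2,4)  (1,5)  (6,11)  (12,15)  (11,16)  (15,17)  (21,22)
take (0,1); take (1,3); take (6,11); take (12,15); take (15,17); take (21,22).
Selected: (0,1) (1,3) (6,11) (12,15) (15,17) (21,22)

3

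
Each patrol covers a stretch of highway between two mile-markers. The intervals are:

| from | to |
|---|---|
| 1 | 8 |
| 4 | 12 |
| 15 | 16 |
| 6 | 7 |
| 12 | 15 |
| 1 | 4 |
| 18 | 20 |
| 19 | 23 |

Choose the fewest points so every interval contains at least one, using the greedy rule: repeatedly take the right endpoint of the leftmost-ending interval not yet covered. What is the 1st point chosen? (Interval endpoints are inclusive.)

4

By right end: [1,4]  [6,7]  [1,8]  [4,12]  [12,15]  [15,16]  [18,20]  [19,23]
[1,4] uncovered → point at 4; [6,7] uncovered → point at 7; [12,15] uncovered → point at 15; [18,20] uncovered → point at 20.
Points: 4, 7, 15, 20 (4 total).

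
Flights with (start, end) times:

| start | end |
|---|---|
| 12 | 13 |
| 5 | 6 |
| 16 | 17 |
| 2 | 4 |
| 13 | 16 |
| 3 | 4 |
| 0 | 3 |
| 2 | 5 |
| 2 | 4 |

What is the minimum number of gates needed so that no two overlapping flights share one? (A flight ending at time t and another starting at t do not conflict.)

4

The answer is the maximum number of intervals overlapping at any instant.
starts: [0, 2, 2, 2, 3, 5, 12, 13, 16]
ends:   [3, 4, 4, 4, 5, 6, 13, 16, 17]
s0→1 s2→2 s2→3 s2→4  — peak 4.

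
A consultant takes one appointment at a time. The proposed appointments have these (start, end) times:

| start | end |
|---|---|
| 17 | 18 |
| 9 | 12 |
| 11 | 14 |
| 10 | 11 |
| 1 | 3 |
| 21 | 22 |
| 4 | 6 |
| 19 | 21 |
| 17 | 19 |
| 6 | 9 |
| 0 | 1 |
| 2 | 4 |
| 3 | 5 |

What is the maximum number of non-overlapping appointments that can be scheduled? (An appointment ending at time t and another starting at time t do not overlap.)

By end time: (0,1), (1,3), (2,4), (3,5), (4,6), (6,9), (10,11), (9,12), (11,14), (17,18), (17,19), (19,21), (21,22).
Pick (0,1); next start ≥ 1 → (1,3); next start ≥ 3 → (3,5); next start ≥ 5 → (6,9); next start ≥ 9 → (10,11); next start ≥ 11 → (11,14); next start ≥ 14 → (17,18); next start ≥ 18 → (19,21); next start ≥ 21 → (21,22).
Selected 9 appointments.

9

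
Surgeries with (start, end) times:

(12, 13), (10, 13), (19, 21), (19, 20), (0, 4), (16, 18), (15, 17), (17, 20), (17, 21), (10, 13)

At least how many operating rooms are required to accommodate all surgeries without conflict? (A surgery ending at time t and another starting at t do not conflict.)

starts: [0, 10, 10, 12, 15, 16, 17, 17, 19, 19]
ends:   [4, 13, 13, 13, 17, 18, 20, 20, 21, 21]
s0→1 e4→0 s10→1 s10→2 s12→3 e13→2 e13→1 e13→0 s15→1 s16→2 e17→1 s17→2 s17→3 e18→2 s19→3 s19→4  — peak 4.

4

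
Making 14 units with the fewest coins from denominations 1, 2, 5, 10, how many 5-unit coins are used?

Use the largest denomination that fits, subtract, and repeat.
14 = 1×10 + 2×2
Count of 5: 0

0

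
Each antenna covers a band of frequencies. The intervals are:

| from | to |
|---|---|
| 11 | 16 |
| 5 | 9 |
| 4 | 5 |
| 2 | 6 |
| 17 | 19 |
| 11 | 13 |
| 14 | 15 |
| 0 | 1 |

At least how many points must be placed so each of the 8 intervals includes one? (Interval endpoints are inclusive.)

5

Process intervals by earliest right end; each time one isn't hit yet, stab at its right endpoint.
Sorted: [0,1] [4,5] [2,6] [5,9] [11,13] [14,15] [11,16] [17,19]
{[0,1]} hit by 1; {[4,5],[2,6],[5,9]} hit by 5; {[11,13]} hit by 13; {[14,15],[11,16]} hit by 15; {[17,19]} hit by 19.
Points: 1, 5, 13, 15, 19 (5 total).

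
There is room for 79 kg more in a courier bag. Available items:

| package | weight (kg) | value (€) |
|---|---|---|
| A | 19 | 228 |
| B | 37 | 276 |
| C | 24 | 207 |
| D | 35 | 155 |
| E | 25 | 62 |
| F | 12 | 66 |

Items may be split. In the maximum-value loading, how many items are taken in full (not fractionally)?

Ratios (sorted): A 12.00, C 8.62, B 7.46, F 5.50, D 4.43, E 2.48
take A (19 @ 228); take C (24 @ 207); take 36/37 of B → 268.54. Capacity used 79/79.
2 item(s) taken whole; one partial (take 36/37 of B).

2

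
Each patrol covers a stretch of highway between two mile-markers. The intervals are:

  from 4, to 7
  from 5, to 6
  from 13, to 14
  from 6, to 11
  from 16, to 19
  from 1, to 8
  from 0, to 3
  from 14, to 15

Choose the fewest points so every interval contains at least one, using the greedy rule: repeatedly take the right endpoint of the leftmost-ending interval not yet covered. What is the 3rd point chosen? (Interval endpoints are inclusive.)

14

Sort by right endpoint; whenever an interval is uncovered, place a point at its right end.
By right end: [0,3]  [5,6]  [4,7]  [1,8]  [6,11]  [13,14]  [14,15]  [16,19]
[0,3] uncovered → point at 3; [5,6] uncovered → point at 6; [13,14] uncovered → point at 14; [16,19] uncovered → point at 19.
Points: 3, 6, 14, 19 (4 total).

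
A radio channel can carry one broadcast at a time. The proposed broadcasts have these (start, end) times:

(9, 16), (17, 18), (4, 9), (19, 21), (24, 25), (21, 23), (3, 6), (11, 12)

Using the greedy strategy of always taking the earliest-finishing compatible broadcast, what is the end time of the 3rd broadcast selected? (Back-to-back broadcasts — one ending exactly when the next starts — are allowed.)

Order by finish time; keep every interval that doesn't clash with the previous kept one.
By end time: (3,6), (4,9), (11,12), (9,16), (17,18), (19,21), (21,23), (24,25).
Pick (3,6); next start ≥ 6 → (11,12); next start ≥ 12 → (17,18); next start ≥ 18 → (19,21); next start ≥ 21 → (21,23); next start ≥ 23 → (24,25).
Selected: (3,6) (11,12) (17,18) (19,21) (21,23) (24,25)

18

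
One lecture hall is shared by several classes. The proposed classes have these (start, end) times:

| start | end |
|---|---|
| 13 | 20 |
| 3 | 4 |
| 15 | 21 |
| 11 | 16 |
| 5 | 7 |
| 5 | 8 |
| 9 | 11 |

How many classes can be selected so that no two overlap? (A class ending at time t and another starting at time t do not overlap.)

Sorted by end: (3,4)  (5,7)  (5,8)  (9,11)  (11,16)  (13,20)  (15,21)
take (3,4); take (5,7); skip (5,8); take (9,11); take (11,16).
Selected 4 classes.

4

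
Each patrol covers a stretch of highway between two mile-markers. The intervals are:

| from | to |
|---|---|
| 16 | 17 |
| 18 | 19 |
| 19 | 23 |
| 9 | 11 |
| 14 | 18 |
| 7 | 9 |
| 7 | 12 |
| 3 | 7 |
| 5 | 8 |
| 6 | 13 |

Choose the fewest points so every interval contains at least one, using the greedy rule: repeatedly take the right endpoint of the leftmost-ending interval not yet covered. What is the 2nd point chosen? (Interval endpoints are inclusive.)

Sort by right endpoint; whenever an interval is uncovered, place a point at its right end.
By right end: [3,7]  [5,8]  [7,9]  [9,11]  [7,12]  [6,13]  [16,17]  [14,18]  [18,19]  [19,23]
[3,7] uncovered → point at 7; [9,11] uncovered → point at 11; [16,17] uncovered → point at 17; [18,19] uncovered → point at 19.
Points: 7, 11, 17, 19 (4 total).

11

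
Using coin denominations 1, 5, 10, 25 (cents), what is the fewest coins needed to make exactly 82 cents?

6

Greedy: take as many of the largest coin as possible, then repeat with the remainder.
82 − 3×25→7 − 1×5→2 − 2×1→0
Total coins = 3 + 1 + 2 = 6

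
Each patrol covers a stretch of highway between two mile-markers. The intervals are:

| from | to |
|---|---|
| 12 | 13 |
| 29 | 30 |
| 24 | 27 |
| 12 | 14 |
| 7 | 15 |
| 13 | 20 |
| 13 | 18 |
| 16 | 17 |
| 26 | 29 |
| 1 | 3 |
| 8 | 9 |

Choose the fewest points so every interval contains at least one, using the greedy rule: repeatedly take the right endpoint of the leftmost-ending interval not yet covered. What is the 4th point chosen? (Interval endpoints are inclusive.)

17

By right end: [1,3]  [8,9]  [12,13]  [12,14]  [7,15]  [16,17]  [13,18]  [13,20]  [24,27]  [26,29]  [29,30]
[1,3] uncovered → point at 3; [8,9] uncovered → point at 9; [12,13] uncovered → point at 13; [16,17] uncovered → point at 17; [24,27] uncovered → point at 27; [29,30] uncovered → point at 30.
Points: 3, 9, 13, 17, 27, 30 (6 total).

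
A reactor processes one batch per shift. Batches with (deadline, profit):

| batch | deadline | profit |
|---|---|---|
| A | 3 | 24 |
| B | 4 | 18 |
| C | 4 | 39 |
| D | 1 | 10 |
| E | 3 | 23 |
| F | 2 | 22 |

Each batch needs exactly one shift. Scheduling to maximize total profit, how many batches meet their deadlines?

Take jobs in profit order; each goes to the latest open slot no later than its deadline.
Profit order: C=39 A=24 E=23 F=22 B=18 D=10
Assign: C→slot 4, A→slot 3, E→slot 2, F→slot 1, B skipped, D skipped.
Slots: [1:F] [2:E] [3:A] [4:C]
4 of 6 scheduled.

4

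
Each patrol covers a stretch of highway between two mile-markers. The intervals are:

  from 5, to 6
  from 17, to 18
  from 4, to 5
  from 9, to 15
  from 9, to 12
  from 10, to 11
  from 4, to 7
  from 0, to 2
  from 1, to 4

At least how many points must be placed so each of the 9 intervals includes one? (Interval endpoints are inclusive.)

By right end: [0,2]  [1,4]  [4,5]  [5,6]  [4,7]  [10,11]  [9,12]  [9,15]  [17,18]
[0,2] uncovered → point at 2; [4,5] uncovered → point at 5; [10,11] uncovered → point at 11; [17,18] uncovered → point at 18.
Points: 2, 5, 11, 18 (4 total).

4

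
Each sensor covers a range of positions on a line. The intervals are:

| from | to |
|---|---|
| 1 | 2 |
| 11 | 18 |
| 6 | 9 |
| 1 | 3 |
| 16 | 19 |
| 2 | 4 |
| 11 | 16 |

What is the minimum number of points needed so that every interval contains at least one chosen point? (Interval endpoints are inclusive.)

3

Sort by right endpoint; whenever an interval is uncovered, place a point at its right end.
Sorted: [1,2] [1,3] [2,4] [6,9] [11,16] [11,18] [16,19]
{[1,2],[1,3],[2,4]} hit by 2; {[6,9]} hit by 9; {[11,16],[11,18],[16,19]} hit by 16.
Points: 2, 9, 16 (3 total).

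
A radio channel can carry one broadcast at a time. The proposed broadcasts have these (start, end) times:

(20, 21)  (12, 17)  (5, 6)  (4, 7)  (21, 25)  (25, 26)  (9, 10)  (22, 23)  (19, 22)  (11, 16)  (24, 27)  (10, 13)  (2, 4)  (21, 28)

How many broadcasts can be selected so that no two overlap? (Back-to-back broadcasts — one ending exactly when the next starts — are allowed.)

Order by finish time; keep every interval that doesn't clash with the previous kept one.
Sorted by end: (2,4)  (5,6)  (4,7)  (9,10)  (10,13)  (11,16)  (12,17)  (20,21)  (19,22)  (22,23)  (21,25)  (25,26)  (24,27)  (21,28)
take (2,4); take (5,6); skip (4,7); take (9,10); take (10,13); skip (12,17); take (20,21); take (22,23); take (25,26); skip (21,28).
Selected 7 broadcasts.

7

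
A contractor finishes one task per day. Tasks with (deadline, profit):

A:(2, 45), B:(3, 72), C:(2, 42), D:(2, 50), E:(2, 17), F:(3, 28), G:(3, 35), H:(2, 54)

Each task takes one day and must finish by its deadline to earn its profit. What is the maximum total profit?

176

Profit order: B=72 H=54 D=50 A=45 C=42 G=35 F=28 E=17
Assign: B→slot 3, H→slot 2, D→slot 1, A skipped, C skipped, G skipped, F skipped, E skipped.
Slots: [1:D] [2:H] [3:B]
Profit = 50 + 54 + 72 = 176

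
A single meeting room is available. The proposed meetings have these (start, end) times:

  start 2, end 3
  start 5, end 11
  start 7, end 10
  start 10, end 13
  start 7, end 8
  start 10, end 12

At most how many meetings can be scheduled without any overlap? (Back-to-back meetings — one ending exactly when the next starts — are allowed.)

3

Sort by end time and greedily take each interval whose start is ≥ the last chosen end.
By end time: (2,3), (7,8), (7,10), (5,11), (10,12), (10,13).
Pick (2,3); next start ≥ 3 → (7,8); next start ≥ 8 → (10,12).
Selected 3 meetings.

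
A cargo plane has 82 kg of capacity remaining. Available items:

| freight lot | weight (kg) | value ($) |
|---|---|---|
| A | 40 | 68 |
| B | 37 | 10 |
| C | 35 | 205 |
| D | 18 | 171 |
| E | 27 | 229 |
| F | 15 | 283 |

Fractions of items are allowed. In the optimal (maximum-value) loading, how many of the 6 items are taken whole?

Ratios (sorted): F 18.87, D 9.50, E 8.48, C 5.86, A 1.70, B 0.27
take F (15 @ 283); take D (18 @ 171); take E (27 @ 229); take 22/35 of C → 128.86. Capacity used 82/82.
3 item(s) taken whole; one partial (take 22/35 of C).

3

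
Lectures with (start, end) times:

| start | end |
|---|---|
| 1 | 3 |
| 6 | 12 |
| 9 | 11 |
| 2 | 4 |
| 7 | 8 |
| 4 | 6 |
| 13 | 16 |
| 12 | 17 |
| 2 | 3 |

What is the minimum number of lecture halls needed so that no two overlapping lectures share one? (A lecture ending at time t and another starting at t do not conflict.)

Events (time:±→running): 1:+→1 2:+→2 2:+→3 … peak 3.

3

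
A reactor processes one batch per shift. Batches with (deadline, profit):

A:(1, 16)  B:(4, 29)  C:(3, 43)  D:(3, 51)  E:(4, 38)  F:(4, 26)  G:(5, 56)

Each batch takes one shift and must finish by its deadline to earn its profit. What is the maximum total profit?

Sort by profit descending; place each in the latest free slot ≤ its deadline.
Profit order: G=56 D=51 C=43 E=38 B=29 F=26 A=16
Assign: G→slot 5, D→slot 3, C→slot 2, E→slot 4, B→slot 1, F skipped, A skipped.
Slots: [1:B] [2:C] [3:D] [4:E] [5:G]
Profit = 29 + 43 + 51 + 38 + 56 = 217

217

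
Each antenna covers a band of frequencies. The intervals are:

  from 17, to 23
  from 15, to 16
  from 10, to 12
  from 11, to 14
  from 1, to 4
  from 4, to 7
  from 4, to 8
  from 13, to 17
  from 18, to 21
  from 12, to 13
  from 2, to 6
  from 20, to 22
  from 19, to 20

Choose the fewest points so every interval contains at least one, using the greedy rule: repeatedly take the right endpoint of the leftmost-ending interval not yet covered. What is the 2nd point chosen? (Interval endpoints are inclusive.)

12

Sort by right endpoint; whenever an interval is uncovered, place a point at its right end.
By right end: [1,4]  [2,6]  [4,7]  [4,8]  [10,12]  [12,13]  [11,14]  [15,16]  [13,17]  [19,20]  [18,21]  [20,22]  [17,23]
[1,4] uncovered → point at 4; [10,12] uncovered → point at 12; [15,16] uncovered → point at 16; [19,20] uncovered → point at 20.
Points: 4, 12, 16, 20 (4 total).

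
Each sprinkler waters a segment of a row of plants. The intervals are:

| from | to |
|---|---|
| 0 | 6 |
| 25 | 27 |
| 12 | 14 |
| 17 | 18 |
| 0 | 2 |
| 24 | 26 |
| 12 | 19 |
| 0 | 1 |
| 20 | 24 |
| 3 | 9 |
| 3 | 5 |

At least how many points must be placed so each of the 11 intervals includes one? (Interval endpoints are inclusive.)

Sorted: [0,1] [0,2] [3,5] [0,6] [3,9] [12,14] [17,18] [12,19] [20,24] [24,26] [25,27]
{[0,1],[0,2]} hit by 1; {[3,5],[0,6],[3,9]} hit by 5; {[12,14]} hit by 14; {[17,18],[12,19]} hit by 18; {[20,24],[24,26]} hit by 24; {[25,27]} hit by 27.
Points: 1, 5, 14, 18, 24, 27 (6 total).

6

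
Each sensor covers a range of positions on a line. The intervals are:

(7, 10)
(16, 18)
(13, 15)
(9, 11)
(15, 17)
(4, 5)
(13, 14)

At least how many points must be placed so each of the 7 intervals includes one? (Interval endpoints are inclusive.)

Sorted: [4,5] [7,10] [9,11] [13,14] [13,15] [15,17] [16,18]
{[4,5]} hit by 5; {[7,10],[9,11]} hit by 10; {[13,14],[13,15]} hit by 14; {[15,17],[16,18]} hit by 17.
Points: 5, 10, 14, 17 (4 total).

4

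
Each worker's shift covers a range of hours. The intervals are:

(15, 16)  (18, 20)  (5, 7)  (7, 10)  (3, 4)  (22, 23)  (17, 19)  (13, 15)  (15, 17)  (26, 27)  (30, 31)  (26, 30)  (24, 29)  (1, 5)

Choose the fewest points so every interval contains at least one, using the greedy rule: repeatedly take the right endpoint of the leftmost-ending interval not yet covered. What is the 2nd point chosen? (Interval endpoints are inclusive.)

By right end: [3,4]  [1,5]  [5,7]  [7,10]  [13,15]  [15,16]  [15,17]  [17,19]  [18,20]  [22,23]  [26,27]  [24,29]  [26,30]  [30,31]
[3,4] uncovered → point at 4; [5,7] uncovered → point at 7; [13,15] uncovered → point at 15; [17,19] uncovered → point at 19; [22,23] uncovered → point at 23; [26,27] uncovered → point at 27; [30,31] uncovered → point at 31.
Points: 4, 7, 15, 19, 23, 27, 31 (7 total).

7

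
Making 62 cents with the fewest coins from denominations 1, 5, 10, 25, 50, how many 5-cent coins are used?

0

62 = 1×50 + 1×10 + 2×1
Count of 5: 0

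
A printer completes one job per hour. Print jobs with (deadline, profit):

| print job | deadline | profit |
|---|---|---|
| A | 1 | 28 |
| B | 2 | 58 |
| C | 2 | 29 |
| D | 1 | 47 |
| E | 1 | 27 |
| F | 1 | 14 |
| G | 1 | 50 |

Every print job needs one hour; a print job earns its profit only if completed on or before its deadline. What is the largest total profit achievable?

Take jobs in profit order; each goes to the latest open slot no later than its deadline.
Profit order: B=58 G=50 D=47 C=29 A=28 E=27 F=14
Assign: B→slot 2, G→slot 1, D skipped, C skipped, A skipped, E skipped, F skipped.
Slots: [1:G] [2:B]
Profit = 50 + 58 = 108

108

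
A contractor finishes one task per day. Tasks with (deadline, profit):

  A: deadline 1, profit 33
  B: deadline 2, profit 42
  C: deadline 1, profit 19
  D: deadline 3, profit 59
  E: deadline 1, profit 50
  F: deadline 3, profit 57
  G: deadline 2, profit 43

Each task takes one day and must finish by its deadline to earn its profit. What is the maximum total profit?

166

By profit: D(d3,59), F(d3,57), E(d1,50), G(d2,43), B(d2,42), A(d1,33), C(d1,19)
D→slot 3; F→slot 2; E→slot 1; G skipped; B skipped; A skipped; C skipped.
Profit = 50 + 57 + 59 = 166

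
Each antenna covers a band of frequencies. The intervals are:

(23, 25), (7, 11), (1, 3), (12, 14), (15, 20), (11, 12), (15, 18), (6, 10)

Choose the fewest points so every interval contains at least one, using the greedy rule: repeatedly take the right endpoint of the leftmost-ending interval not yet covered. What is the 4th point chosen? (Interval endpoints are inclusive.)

By right end: [1,3]  [6,10]  [7,11]  [11,12]  [12,14]  [15,18]  [15,20]  [23,25]
[1,3] uncovered → point at 3; [6,10] uncovered → point at 10; [11,12] uncovered → point at 12; [15,18] uncovered → point at 18; [23,25] uncovered → point at 25.
Points: 3, 10, 12, 18, 25 (5 total).

18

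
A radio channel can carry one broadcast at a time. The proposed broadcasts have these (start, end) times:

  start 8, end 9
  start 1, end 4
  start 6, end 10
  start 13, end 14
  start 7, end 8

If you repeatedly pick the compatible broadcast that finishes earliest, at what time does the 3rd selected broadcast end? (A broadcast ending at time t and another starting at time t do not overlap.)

9

Sorted by end: (1,4)  (7,8)  (8,9)  (6,10)  (13,14)
take (1,4); take (7,8); take (8,9); skip (6,10); take (13,14).
Selected: (1,4) (7,8) (8,9) (13,14)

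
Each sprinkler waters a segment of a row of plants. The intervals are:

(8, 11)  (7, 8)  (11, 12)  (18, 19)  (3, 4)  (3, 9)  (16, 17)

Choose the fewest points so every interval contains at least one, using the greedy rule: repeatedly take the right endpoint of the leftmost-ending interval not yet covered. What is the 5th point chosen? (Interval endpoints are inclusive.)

19

By right end: [3,4]  [7,8]  [3,9]  [8,11]  [11,12]  [16,17]  [18,19]
[3,4] uncovered → point at 4; [7,8] uncovered → point at 8; [11,12] uncovered → point at 12; [16,17] uncovered → point at 17; [18,19] uncovered → point at 19.
Points: 4, 8, 12, 17, 19 (5 total).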